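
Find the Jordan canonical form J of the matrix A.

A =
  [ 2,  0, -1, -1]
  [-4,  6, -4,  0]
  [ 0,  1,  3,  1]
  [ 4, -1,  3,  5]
J_2(4) ⊕ J_2(4)

The characteristic polynomial is
  det(x·I − A) = x^4 - 16*x^3 + 96*x^2 - 256*x + 256 = (x - 4)^4

Eigenvalues and multiplicities (the geometric multiplicity of λ is n − rank(A − λI), which equals the number of Jordan blocks for λ):
  λ = 4: algebraic multiplicity = 4, geometric multiplicity = 2

Determining the block sizes for each eigenvalue:
  λ = 4: with am = 4 and gm = 2, the partition is not yet determined (e.g. several partitions of 4 into 2 parts exist). Let N = A − (4)·I. Computing rank(N^1) = 2, rank(N^2) = 0; the number of blocks of size ≥ j is rank(N^{j−1}) − rank(N^j), giving [2, 2]. So we have 2 block(s) of size 2 → block sizes [2, 2]

Assembling the blocks gives a Jordan form
J =
  [4, 1, 0, 0]
  [0, 4, 0, 0]
  [0, 0, 4, 1]
  [0, 0, 0, 4]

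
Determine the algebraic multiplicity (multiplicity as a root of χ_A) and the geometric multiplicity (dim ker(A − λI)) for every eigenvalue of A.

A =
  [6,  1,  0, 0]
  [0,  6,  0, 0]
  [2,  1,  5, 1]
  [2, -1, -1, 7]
λ = 6: alg = 4, geom = 2

Step 1 — factor the characteristic polynomial to read off the algebraic multiplicities:
  χ_A(x) = (x - 6)^4

Step 2 — compute geometric multiplicities via the rank-nullity identity g(λ) = n − rank(A − λI):
  rank(A − (6)·I) = 2, so dim ker(A − (6)·I) = n − 2 = 2

Summary:
  λ = 6: algebraic multiplicity = 4, geometric multiplicity = 2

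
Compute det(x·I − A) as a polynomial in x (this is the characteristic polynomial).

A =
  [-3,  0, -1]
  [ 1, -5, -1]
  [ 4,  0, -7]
x^3 + 15*x^2 + 75*x + 125

Expanding det(x·I − A) (e.g. by cofactor expansion or by noting that A is similar to its Jordan form J, which has the same characteristic polynomial as A) gives
  χ_A(x) = x^3 + 15*x^2 + 75*x + 125
which factors as (x + 5)^3. The eigenvalues (with algebraic multiplicities) are λ = -5 with multiplicity 3.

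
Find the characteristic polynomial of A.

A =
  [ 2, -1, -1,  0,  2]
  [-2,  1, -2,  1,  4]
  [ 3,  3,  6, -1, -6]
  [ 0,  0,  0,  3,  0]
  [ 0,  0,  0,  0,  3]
x^5 - 15*x^4 + 90*x^3 - 270*x^2 + 405*x - 243

Expanding det(x·I − A) (e.g. by cofactor expansion or by noting that A is similar to its Jordan form J, which has the same characteristic polynomial as A) gives
  χ_A(x) = x^5 - 15*x^4 + 90*x^3 - 270*x^2 + 405*x - 243
which factors as (x - 3)^5. The eigenvalues (with algebraic multiplicities) are λ = 3 with multiplicity 5.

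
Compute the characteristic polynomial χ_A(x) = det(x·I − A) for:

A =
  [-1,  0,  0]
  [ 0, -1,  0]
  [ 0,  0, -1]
x^3 + 3*x^2 + 3*x + 1

Expanding det(x·I − A) (e.g. by cofactor expansion or by noting that A is similar to its Jordan form J, which has the same characteristic polynomial as A) gives
  χ_A(x) = x^3 + 3*x^2 + 3*x + 1
which factors as (x + 1)^3. The eigenvalues (with algebraic multiplicities) are λ = -1 with multiplicity 3.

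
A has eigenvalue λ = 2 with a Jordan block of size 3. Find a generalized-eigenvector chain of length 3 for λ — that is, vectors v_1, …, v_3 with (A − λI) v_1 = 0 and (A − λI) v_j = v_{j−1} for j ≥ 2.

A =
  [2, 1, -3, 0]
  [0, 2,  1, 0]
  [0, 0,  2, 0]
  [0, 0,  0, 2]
A Jordan chain for λ = 2 of length 3:
v_1 = (1, 0, 0, 0)ᵀ
v_2 = (-3, 1, 0, 0)ᵀ
v_3 = (0, 0, 1, 0)ᵀ

Let N = A − (2)·I. We want v_3 with N^3 v_3 = 0 but N^2 v_3 ≠ 0; then v_{j-1} := N · v_j for j = 3, …, 2.

Pick v_3 = (0, 0, 1, 0)ᵀ.
Then v_2 = N · v_3 = (-3, 1, 0, 0)ᵀ.
Then v_1 = N · v_2 = (1, 0, 0, 0)ᵀ.

Sanity check: (A − (2)·I) v_1 = (0, 0, 0, 0)ᵀ = 0. ✓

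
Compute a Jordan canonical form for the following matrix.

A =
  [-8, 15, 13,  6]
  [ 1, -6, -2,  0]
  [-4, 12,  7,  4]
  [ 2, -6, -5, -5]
J_3(-3) ⊕ J_1(-3)

The characteristic polynomial is
  det(x·I − A) = x^4 + 12*x^3 + 54*x^2 + 108*x + 81 = (x + 3)^4

Eigenvalues and multiplicities (the geometric multiplicity of λ is n − rank(A − λI), which equals the number of Jordan blocks for λ):
  λ = -3: algebraic multiplicity = 4, geometric multiplicity = 2

Determining the block sizes for each eigenvalue:
  λ = -3: with am = 4 and gm = 2, the partition is not yet determined (e.g. several partitions of 4 into 2 parts exist). Let N = A − (-3)·I. Computing rank(N^1) = 2, rank(N^2) = 1, rank(N^3) = 0; the number of blocks of size ≥ j is rank(N^{j−1}) − rank(N^j), giving [2, 1, 1]. So we have 1 block(s) of size 3, 1 block(s) of size 1 → block sizes [3, 1]

Assembling the blocks gives a Jordan form
J =
  [-3,  1,  0,  0]
  [ 0, -3,  1,  0]
  [ 0,  0, -3,  0]
  [ 0,  0,  0, -3]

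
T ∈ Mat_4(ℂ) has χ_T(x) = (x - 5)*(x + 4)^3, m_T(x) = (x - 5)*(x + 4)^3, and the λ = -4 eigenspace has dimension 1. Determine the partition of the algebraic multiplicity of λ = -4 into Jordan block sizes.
Block sizes for λ = -4: [3]

Step 1 — from the characteristic polynomial, algebraic multiplicity of λ = -4 is 3. From dim ker(T − (-4)·I) = 1, there are exactly 1 Jordan blocks for λ = -4.
Step 2 — from the minimal polynomial, the factor (x + 4)^3 tells us the largest block for λ = -4 has size 3.
Step 3 — with total size 3, 1 blocks, and largest block 3, the block sizes (in nonincreasing order) are [3].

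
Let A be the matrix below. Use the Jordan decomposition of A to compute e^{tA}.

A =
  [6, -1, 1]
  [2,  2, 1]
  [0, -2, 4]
e^{tA} =
  [t^2*exp(4*t) + 2*t*exp(4*t) + exp(4*t), -t^2*exp(4*t) - t*exp(4*t), t^2*exp(4*t)/2 + t*exp(4*t)]
  [2*t*exp(4*t), -2*t*exp(4*t) + exp(4*t), t*exp(4*t)]
  [-2*t^2*exp(4*t), 2*t^2*exp(4*t) - 2*t*exp(4*t), -t^2*exp(4*t) + exp(4*t)]

Strategy: write A = P · J · P⁻¹ where J is a Jordan canonical form, so e^{tA} = P · e^{tJ} · P⁻¹, and e^{tJ} can be computed block-by-block.

A has Jordan form
J =
  [4, 1, 0]
  [0, 4, 1]
  [0, 0, 4]
(up to reordering of blocks).

Per-block formulas:
  For a 3×3 Jordan block J_3(4): exp(t · J_3(4)) = e^(4t)·(I + t·N + (t^2/2)·N^2), where N is the 3×3 nilpotent shift.

After assembling e^{tJ} and conjugating by P, we get:

e^{tA} =
  [t^2*exp(4*t) + 2*t*exp(4*t) + exp(4*t), -t^2*exp(4*t) - t*exp(4*t), t^2*exp(4*t)/2 + t*exp(4*t)]
  [2*t*exp(4*t), -2*t*exp(4*t) + exp(4*t), t*exp(4*t)]
  [-2*t^2*exp(4*t), 2*t^2*exp(4*t) - 2*t*exp(4*t), -t^2*exp(4*t) + exp(4*t)]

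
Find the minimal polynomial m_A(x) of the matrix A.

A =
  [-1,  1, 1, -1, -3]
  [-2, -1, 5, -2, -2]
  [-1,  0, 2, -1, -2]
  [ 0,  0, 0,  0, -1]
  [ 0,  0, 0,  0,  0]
x^3

The characteristic polynomial is χ_A(x) = x^5, so the eigenvalues are known. The minimal polynomial is
  m_A(x) = Π_λ (x − λ)^{k_λ}
where k_λ is the size of the *largest* Jordan block for λ (equivalently, the smallest k with (A − λI)^k v = 0 for every generalised eigenvector v of λ).

  λ = 0: largest Jordan block has size 3, contributing (x − 0)^3

So m_A(x) = x^3 = x^3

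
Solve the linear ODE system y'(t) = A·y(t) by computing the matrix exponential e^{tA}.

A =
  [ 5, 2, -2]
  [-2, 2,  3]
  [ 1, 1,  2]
e^{tA} =
  [-t^2*exp(3*t) + 2*t*exp(3*t) + exp(3*t), 2*t*exp(3*t), 2*t^2*exp(3*t) - 2*t*exp(3*t)]
  [t^2*exp(3*t)/2 - 2*t*exp(3*t), -t*exp(3*t) + exp(3*t), -t^2*exp(3*t) + 3*t*exp(3*t)]
  [-t^2*exp(3*t)/2 + t*exp(3*t), t*exp(3*t), t^2*exp(3*t) - t*exp(3*t) + exp(3*t)]

Strategy: write A = P · J · P⁻¹ where J is a Jordan canonical form, so e^{tA} = P · e^{tJ} · P⁻¹, and e^{tJ} can be computed block-by-block.

A has Jordan form
J =
  [3, 1, 0]
  [0, 3, 1]
  [0, 0, 3]
(up to reordering of blocks).

Per-block formulas:
  For a 3×3 Jordan block J_3(3): exp(t · J_3(3)) = e^(3t)·(I + t·N + (t^2/2)·N^2), where N is the 3×3 nilpotent shift.

After assembling e^{tJ} and conjugating by P, we get:

e^{tA} =
  [-t^2*exp(3*t) + 2*t*exp(3*t) + exp(3*t), 2*t*exp(3*t), 2*t^2*exp(3*t) - 2*t*exp(3*t)]
  [t^2*exp(3*t)/2 - 2*t*exp(3*t), -t*exp(3*t) + exp(3*t), -t^2*exp(3*t) + 3*t*exp(3*t)]
  [-t^2*exp(3*t)/2 + t*exp(3*t), t*exp(3*t), t^2*exp(3*t) - t*exp(3*t) + exp(3*t)]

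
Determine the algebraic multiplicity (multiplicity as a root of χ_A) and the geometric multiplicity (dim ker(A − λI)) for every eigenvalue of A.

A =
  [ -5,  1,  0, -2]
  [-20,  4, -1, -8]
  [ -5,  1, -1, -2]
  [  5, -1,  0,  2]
λ = 0: alg = 4, geom = 2

Step 1 — factor the characteristic polynomial to read off the algebraic multiplicities:
  χ_A(x) = x^4

Step 2 — compute geometric multiplicities via the rank-nullity identity g(λ) = n − rank(A − λI):
  rank(A − (0)·I) = 2, so dim ker(A − (0)·I) = n − 2 = 2

Summary:
  λ = 0: algebraic multiplicity = 4, geometric multiplicity = 2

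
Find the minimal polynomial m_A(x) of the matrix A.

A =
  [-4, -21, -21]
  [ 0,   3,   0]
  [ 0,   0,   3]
x^2 + x - 12

The characteristic polynomial is χ_A(x) = (x - 3)^2*(x + 4), so the eigenvalues are known. The minimal polynomial is
  m_A(x) = Π_λ (x − λ)^{k_λ}
where k_λ is the size of the *largest* Jordan block for λ (equivalently, the smallest k with (A − λI)^k v = 0 for every generalised eigenvector v of λ).

  λ = -4: largest Jordan block has size 1, contributing (x + 4)
  λ = 3: largest Jordan block has size 1, contributing (x − 3)

So m_A(x) = (x - 3)*(x + 4) = x^2 + x - 12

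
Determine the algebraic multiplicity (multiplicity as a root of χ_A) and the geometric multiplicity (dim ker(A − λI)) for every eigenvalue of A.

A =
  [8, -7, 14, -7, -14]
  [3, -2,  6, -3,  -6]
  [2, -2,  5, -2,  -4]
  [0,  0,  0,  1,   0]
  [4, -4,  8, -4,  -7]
λ = 1: alg = 5, geom = 4

Step 1 — factor the characteristic polynomial to read off the algebraic multiplicities:
  χ_A(x) = (x - 1)^5

Step 2 — compute geometric multiplicities via the rank-nullity identity g(λ) = n − rank(A − λI):
  rank(A − (1)·I) = 1, so dim ker(A − (1)·I) = n − 1 = 4

Summary:
  λ = 1: algebraic multiplicity = 5, geometric multiplicity = 4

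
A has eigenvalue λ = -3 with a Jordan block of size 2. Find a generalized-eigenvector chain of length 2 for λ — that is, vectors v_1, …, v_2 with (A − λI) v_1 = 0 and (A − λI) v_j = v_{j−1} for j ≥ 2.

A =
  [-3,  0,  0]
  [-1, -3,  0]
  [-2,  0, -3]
A Jordan chain for λ = -3 of length 2:
v_1 = (0, -1, -2)ᵀ
v_2 = (1, 0, 0)ᵀ

Let N = A − (-3)·I. We want v_2 with N^2 v_2 = 0 but N^1 v_2 ≠ 0; then v_{j-1} := N · v_j for j = 2, …, 2.

Pick v_2 = (1, 0, 0)ᵀ.
Then v_1 = N · v_2 = (0, -1, -2)ᵀ.

Sanity check: (A − (-3)·I) v_1 = (0, 0, 0)ᵀ = 0. ✓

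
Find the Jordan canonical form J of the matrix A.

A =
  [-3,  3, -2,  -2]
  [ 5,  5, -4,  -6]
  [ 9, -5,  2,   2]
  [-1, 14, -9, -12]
J_2(-2) ⊕ J_2(-2)

The characteristic polynomial is
  det(x·I − A) = x^4 + 8*x^3 + 24*x^2 + 32*x + 16 = (x + 2)^4

Eigenvalues and multiplicities (the geometric multiplicity of λ is n − rank(A − λI), which equals the number of Jordan blocks for λ):
  λ = -2: algebraic multiplicity = 4, geometric multiplicity = 2

Determining the block sizes for each eigenvalue:
  λ = -2: with am = 4 and gm = 2, the partition is not yet determined (e.g. several partitions of 4 into 2 parts exist). Let N = A − (-2)·I. Computing rank(N^1) = 2, rank(N^2) = 0; the number of blocks of size ≥ j is rank(N^{j−1}) − rank(N^j), giving [2, 2]. So we have 2 block(s) of size 2 → block sizes [2, 2]

Assembling the blocks gives a Jordan form
J =
  [-2,  1,  0,  0]
  [ 0, -2,  0,  0]
  [ 0,  0, -2,  1]
  [ 0,  0,  0, -2]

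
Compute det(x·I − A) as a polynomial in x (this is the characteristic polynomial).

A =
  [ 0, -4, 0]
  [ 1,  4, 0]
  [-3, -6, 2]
x^3 - 6*x^2 + 12*x - 8

Expanding det(x·I − A) (e.g. by cofactor expansion or by noting that A is similar to its Jordan form J, which has the same characteristic polynomial as A) gives
  χ_A(x) = x^3 - 6*x^2 + 12*x - 8
which factors as (x - 2)^3. The eigenvalues (with algebraic multiplicities) are λ = 2 with multiplicity 3.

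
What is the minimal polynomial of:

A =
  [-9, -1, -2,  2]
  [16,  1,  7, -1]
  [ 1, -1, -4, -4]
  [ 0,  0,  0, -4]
x^3 + 12*x^2 + 48*x + 64

The characteristic polynomial is χ_A(x) = (x + 4)^4, so the eigenvalues are known. The minimal polynomial is
  m_A(x) = Π_λ (x − λ)^{k_λ}
where k_λ is the size of the *largest* Jordan block for λ (equivalently, the smallest k with (A − λI)^k v = 0 for every generalised eigenvector v of λ).

  λ = -4: largest Jordan block has size 3, contributing (x + 4)^3

So m_A(x) = (x + 4)^3 = x^3 + 12*x^2 + 48*x + 64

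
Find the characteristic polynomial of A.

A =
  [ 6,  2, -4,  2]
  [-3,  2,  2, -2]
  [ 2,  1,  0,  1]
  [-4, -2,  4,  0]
x^4 - 8*x^3 + 24*x^2 - 32*x + 16

Expanding det(x·I − A) (e.g. by cofactor expansion or by noting that A is similar to its Jordan form J, which has the same characteristic polynomial as A) gives
  χ_A(x) = x^4 - 8*x^3 + 24*x^2 - 32*x + 16
which factors as (x - 2)^4. The eigenvalues (with algebraic multiplicities) are λ = 2 with multiplicity 4.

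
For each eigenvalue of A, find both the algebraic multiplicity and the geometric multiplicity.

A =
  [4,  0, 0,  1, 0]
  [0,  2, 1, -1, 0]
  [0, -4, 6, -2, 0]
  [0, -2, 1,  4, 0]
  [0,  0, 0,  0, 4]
λ = 4: alg = 5, geom = 3

Step 1 — factor the characteristic polynomial to read off the algebraic multiplicities:
  χ_A(x) = (x - 4)^5

Step 2 — compute geometric multiplicities via the rank-nullity identity g(λ) = n − rank(A − λI):
  rank(A − (4)·I) = 2, so dim ker(A − (4)·I) = n − 2 = 3

Summary:
  λ = 4: algebraic multiplicity = 5, geometric multiplicity = 3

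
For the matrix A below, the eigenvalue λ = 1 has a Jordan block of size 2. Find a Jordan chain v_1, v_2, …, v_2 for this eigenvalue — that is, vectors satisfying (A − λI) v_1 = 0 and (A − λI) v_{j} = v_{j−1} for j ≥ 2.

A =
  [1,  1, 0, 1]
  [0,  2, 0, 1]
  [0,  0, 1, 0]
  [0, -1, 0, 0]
A Jordan chain for λ = 1 of length 2:
v_1 = (1, 1, 0, -1)ᵀ
v_2 = (0, 1, 0, 0)ᵀ

Let N = A − (1)·I. We want v_2 with N^2 v_2 = 0 but N^1 v_2 ≠ 0; then v_{j-1} := N · v_j for j = 2, …, 2.

Pick v_2 = (0, 1, 0, 0)ᵀ.
Then v_1 = N · v_2 = (1, 1, 0, -1)ᵀ.

Sanity check: (A − (1)·I) v_1 = (0, 0, 0, 0)ᵀ = 0. ✓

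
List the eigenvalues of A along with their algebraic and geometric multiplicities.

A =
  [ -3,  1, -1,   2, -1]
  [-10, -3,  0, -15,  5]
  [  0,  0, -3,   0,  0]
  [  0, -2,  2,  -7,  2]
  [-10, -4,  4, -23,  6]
λ = -3: alg = 4, geom = 3; λ = 2: alg = 1, geom = 1

Step 1 — factor the characteristic polynomial to read off the algebraic multiplicities:
  χ_A(x) = (x - 2)*(x + 3)^4

Step 2 — compute geometric multiplicities via the rank-nullity identity g(λ) = n − rank(A − λI):
  rank(A − (-3)·I) = 2, so dim ker(A − (-3)·I) = n − 2 = 3
  rank(A − (2)·I) = 4, so dim ker(A − (2)·I) = n − 4 = 1

Summary:
  λ = -3: algebraic multiplicity = 4, geometric multiplicity = 3
  λ = 2: algebraic multiplicity = 1, geometric multiplicity = 1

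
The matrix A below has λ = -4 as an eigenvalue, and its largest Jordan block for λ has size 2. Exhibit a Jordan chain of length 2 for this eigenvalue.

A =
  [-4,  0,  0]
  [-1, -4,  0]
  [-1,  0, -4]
A Jordan chain for λ = -4 of length 2:
v_1 = (0, -1, -1)ᵀ
v_2 = (1, 0, 0)ᵀ

Let N = A − (-4)·I. We want v_2 with N^2 v_2 = 0 but N^1 v_2 ≠ 0; then v_{j-1} := N · v_j for j = 2, …, 2.

Pick v_2 = (1, 0, 0)ᵀ.
Then v_1 = N · v_2 = (0, -1, -1)ᵀ.

Sanity check: (A − (-4)·I) v_1 = (0, 0, 0)ᵀ = 0. ✓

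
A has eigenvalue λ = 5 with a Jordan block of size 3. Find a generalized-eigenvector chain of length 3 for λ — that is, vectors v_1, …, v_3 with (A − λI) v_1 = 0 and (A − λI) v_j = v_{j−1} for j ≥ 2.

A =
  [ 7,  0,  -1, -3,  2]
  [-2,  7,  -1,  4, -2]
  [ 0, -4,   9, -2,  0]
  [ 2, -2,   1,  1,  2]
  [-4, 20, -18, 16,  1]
A Jordan chain for λ = 5 of length 3:
v_1 = (-10, 8, 4, -8, 0)ᵀ
v_2 = (2, -2, 0, 2, -4)ᵀ
v_3 = (1, 0, 0, 0, 0)ᵀ

Let N = A − (5)·I. We want v_3 with N^3 v_3 = 0 but N^2 v_3 ≠ 0; then v_{j-1} := N · v_j for j = 3, …, 2.

Pick v_3 = (1, 0, 0, 0, 0)ᵀ.
Then v_2 = N · v_3 = (2, -2, 0, 2, -4)ᵀ.
Then v_1 = N · v_2 = (-10, 8, 4, -8, 0)ᵀ.

Sanity check: (A − (5)·I) v_1 = (0, 0, 0, 0, 0)ᵀ = 0. ✓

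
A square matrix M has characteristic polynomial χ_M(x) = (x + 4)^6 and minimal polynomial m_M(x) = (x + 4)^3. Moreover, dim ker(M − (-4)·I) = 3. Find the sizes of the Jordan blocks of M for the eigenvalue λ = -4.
Block sizes for λ = -4: [3, 2, 1]

Step 1 — from the characteristic polynomial, algebraic multiplicity of λ = -4 is 6. From dim ker(M − (-4)·I) = 3, there are exactly 3 Jordan blocks for λ = -4.
Step 2 — from the minimal polynomial, the factor (x + 4)^3 tells us the largest block for λ = -4 has size 3.
Step 3 — with total size 6, 3 blocks, and largest block 3, the block sizes (in nonincreasing order) are [3, 2, 1].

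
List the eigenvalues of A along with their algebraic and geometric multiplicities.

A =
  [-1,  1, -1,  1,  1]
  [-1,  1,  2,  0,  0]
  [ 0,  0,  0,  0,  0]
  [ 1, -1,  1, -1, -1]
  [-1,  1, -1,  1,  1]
λ = 0: alg = 5, geom = 3

Step 1 — factor the characteristic polynomial to read off the algebraic multiplicities:
  χ_A(x) = x^5

Step 2 — compute geometric multiplicities via the rank-nullity identity g(λ) = n − rank(A − λI):
  rank(A − (0)·I) = 2, so dim ker(A − (0)·I) = n − 2 = 3

Summary:
  λ = 0: algebraic multiplicity = 5, geometric multiplicity = 3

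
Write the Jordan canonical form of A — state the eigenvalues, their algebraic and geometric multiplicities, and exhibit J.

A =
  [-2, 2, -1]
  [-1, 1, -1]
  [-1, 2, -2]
J_2(-1) ⊕ J_1(-1)

The characteristic polynomial is
  det(x·I − A) = x^3 + 3*x^2 + 3*x + 1 = (x + 1)^3

Eigenvalues and multiplicities (the geometric multiplicity of λ is n − rank(A − λI), which equals the number of Jordan blocks for λ):
  λ = -1: algebraic multiplicity = 3, geometric multiplicity = 2

Determining the block sizes for each eigenvalue:
  λ = -1: 2 blocks summing to 3 forces exactly one block of size 2 and the rest size 1 → block sizes [2, 1]

Assembling the blocks gives a Jordan form
J =
  [-1,  1,  0]
  [ 0, -1,  0]
  [ 0,  0, -1]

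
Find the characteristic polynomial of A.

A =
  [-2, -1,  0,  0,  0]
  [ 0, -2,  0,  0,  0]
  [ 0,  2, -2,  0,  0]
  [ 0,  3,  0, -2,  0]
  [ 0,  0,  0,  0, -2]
x^5 + 10*x^4 + 40*x^3 + 80*x^2 + 80*x + 32

Expanding det(x·I − A) (e.g. by cofactor expansion or by noting that A is similar to its Jordan form J, which has the same characteristic polynomial as A) gives
  χ_A(x) = x^5 + 10*x^4 + 40*x^3 + 80*x^2 + 80*x + 32
which factors as (x + 2)^5. The eigenvalues (with algebraic multiplicities) are λ = -2 with multiplicity 5.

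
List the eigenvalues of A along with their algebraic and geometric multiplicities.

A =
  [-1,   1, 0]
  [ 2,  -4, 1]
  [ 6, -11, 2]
λ = -1: alg = 3, geom = 1

Step 1 — factor the characteristic polynomial to read off the algebraic multiplicities:
  χ_A(x) = (x + 1)^3

Step 2 — compute geometric multiplicities via the rank-nullity identity g(λ) = n − rank(A − λI):
  rank(A − (-1)·I) = 2, so dim ker(A − (-1)·I) = n − 2 = 1

Summary:
  λ = -1: algebraic multiplicity = 3, geometric multiplicity = 1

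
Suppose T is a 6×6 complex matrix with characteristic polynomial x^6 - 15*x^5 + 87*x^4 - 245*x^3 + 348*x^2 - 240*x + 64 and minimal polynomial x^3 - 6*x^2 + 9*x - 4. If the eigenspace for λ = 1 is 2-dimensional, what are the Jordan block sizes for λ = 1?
Block sizes for λ = 1: [2, 1]

Step 1 — from the characteristic polynomial, algebraic multiplicity of λ = 1 is 3. From dim ker(T − (1)·I) = 2, there are exactly 2 Jordan blocks for λ = 1.
Step 2 — from the minimal polynomial, the factor (x − 1)^2 tells us the largest block for λ = 1 has size 2.
Step 3 — with total size 3, 2 blocks, and largest block 2, the block sizes (in nonincreasing order) are [2, 1].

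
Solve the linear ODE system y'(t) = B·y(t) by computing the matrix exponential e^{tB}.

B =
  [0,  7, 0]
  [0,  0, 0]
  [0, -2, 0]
e^{tB} =
  [1, 7*t, 0]
  [0, 1, 0]
  [0, -2*t, 1]

Strategy: write B = P · J · P⁻¹ where J is a Jordan canonical form, so e^{tB} = P · e^{tJ} · P⁻¹, and e^{tJ} can be computed block-by-block.

B has Jordan form
J =
  [0, 1, 0]
  [0, 0, 0]
  [0, 0, 0]
(up to reordering of blocks).

Per-block formulas:
  For a 2×2 Jordan block J_2(0): exp(t · J_2(0)) = e^(0t)·(I + t·N), where N is the 2×2 nilpotent shift.
  For a 1×1 block at λ = 0: exp(t · [0]) = [e^(0t)].

After assembling e^{tJ} and conjugating by P, we get:

e^{tB} =
  [1, 7*t, 0]
  [0, 1, 0]
  [0, -2*t, 1]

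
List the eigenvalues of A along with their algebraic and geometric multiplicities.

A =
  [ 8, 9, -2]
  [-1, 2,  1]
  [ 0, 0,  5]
λ = 5: alg = 3, geom = 1

Step 1 — factor the characteristic polynomial to read off the algebraic multiplicities:
  χ_A(x) = (x - 5)^3

Step 2 — compute geometric multiplicities via the rank-nullity identity g(λ) = n − rank(A − λI):
  rank(A − (5)·I) = 2, so dim ker(A − (5)·I) = n − 2 = 1

Summary:
  λ = 5: algebraic multiplicity = 3, geometric multiplicity = 1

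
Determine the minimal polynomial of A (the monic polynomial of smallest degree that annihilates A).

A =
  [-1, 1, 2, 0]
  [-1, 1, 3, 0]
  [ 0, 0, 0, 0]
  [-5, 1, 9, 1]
x^4 - x^3

The characteristic polynomial is χ_A(x) = x^3*(x - 1), so the eigenvalues are known. The minimal polynomial is
  m_A(x) = Π_λ (x − λ)^{k_λ}
where k_λ is the size of the *largest* Jordan block for λ (equivalently, the smallest k with (A − λI)^k v = 0 for every generalised eigenvector v of λ).

  λ = 0: largest Jordan block has size 3, contributing (x − 0)^3
  λ = 1: largest Jordan block has size 1, contributing (x − 1)

So m_A(x) = x^3*(x - 1) = x^4 - x^3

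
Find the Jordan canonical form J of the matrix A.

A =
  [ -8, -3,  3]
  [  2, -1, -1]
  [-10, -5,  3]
J_2(-2) ⊕ J_1(-2)

The characteristic polynomial is
  det(x·I − A) = x^3 + 6*x^2 + 12*x + 8 = (x + 2)^3

Eigenvalues and multiplicities (the geometric multiplicity of λ is n − rank(A − λI), which equals the number of Jordan blocks for λ):
  λ = -2: algebraic multiplicity = 3, geometric multiplicity = 2

Determining the block sizes for each eigenvalue:
  λ = -2: 2 blocks summing to 3 forces exactly one block of size 2 and the rest size 1 → block sizes [2, 1]

Assembling the blocks gives a Jordan form
J =
  [-2,  1,  0]
  [ 0, -2,  0]
  [ 0,  0, -2]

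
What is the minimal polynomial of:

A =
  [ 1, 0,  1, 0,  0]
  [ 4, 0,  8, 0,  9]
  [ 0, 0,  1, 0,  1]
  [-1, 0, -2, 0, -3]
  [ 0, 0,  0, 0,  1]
x^4 - 3*x^3 + 3*x^2 - x

The characteristic polynomial is χ_A(x) = x^2*(x - 1)^3, so the eigenvalues are known. The minimal polynomial is
  m_A(x) = Π_λ (x − λ)^{k_λ}
where k_λ is the size of the *largest* Jordan block for λ (equivalently, the smallest k with (A − λI)^k v = 0 for every generalised eigenvector v of λ).

  λ = 0: largest Jordan block has size 1, contributing (x − 0)
  λ = 1: largest Jordan block has size 3, contributing (x − 1)^3

So m_A(x) = x*(x - 1)^3 = x^4 - 3*x^3 + 3*x^2 - x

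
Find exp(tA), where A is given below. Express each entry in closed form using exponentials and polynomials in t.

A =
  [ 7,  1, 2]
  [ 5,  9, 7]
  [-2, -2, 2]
e^{tA} =
  [t^2*exp(6*t) + t*exp(6*t) + exp(6*t), t*exp(6*t), t^2*exp(6*t)/2 + 2*t*exp(6*t)]
  [3*t^2*exp(6*t) + 5*t*exp(6*t), 3*t*exp(6*t) + exp(6*t), 3*t^2*exp(6*t)/2 + 7*t*exp(6*t)]
  [-2*t^2*exp(6*t) - 2*t*exp(6*t), -2*t*exp(6*t), -t^2*exp(6*t) - 4*t*exp(6*t) + exp(6*t)]

Strategy: write A = P · J · P⁻¹ where J is a Jordan canonical form, so e^{tA} = P · e^{tJ} · P⁻¹, and e^{tJ} can be computed block-by-block.

A has Jordan form
J =
  [6, 1, 0]
  [0, 6, 1]
  [0, 0, 6]
(up to reordering of blocks).

Per-block formulas:
  For a 3×3 Jordan block J_3(6): exp(t · J_3(6)) = e^(6t)·(I + t·N + (t^2/2)·N^2), where N is the 3×3 nilpotent shift.

After assembling e^{tJ} and conjugating by P, we get:

e^{tA} =
  [t^2*exp(6*t) + t*exp(6*t) + exp(6*t), t*exp(6*t), t^2*exp(6*t)/2 + 2*t*exp(6*t)]
  [3*t^2*exp(6*t) + 5*t*exp(6*t), 3*t*exp(6*t) + exp(6*t), 3*t^2*exp(6*t)/2 + 7*t*exp(6*t)]
  [-2*t^2*exp(6*t) - 2*t*exp(6*t), -2*t*exp(6*t), -t^2*exp(6*t) - 4*t*exp(6*t) + exp(6*t)]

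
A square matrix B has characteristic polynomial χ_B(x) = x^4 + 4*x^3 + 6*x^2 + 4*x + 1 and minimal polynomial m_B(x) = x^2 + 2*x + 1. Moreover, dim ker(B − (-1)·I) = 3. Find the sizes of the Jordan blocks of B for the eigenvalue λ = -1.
Block sizes for λ = -1: [2, 1, 1]

Step 1 — from the characteristic polynomial, algebraic multiplicity of λ = -1 is 4. From dim ker(B − (-1)·I) = 3, there are exactly 3 Jordan blocks for λ = -1.
Step 2 — from the minimal polynomial, the factor (x + 1)^2 tells us the largest block for λ = -1 has size 2.
Step 3 — with total size 4, 3 blocks, and largest block 2, the block sizes (in nonincreasing order) are [2, 1, 1].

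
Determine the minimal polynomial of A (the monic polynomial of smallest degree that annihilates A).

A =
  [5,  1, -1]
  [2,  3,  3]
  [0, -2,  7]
x^3 - 15*x^2 + 75*x - 125

The characteristic polynomial is χ_A(x) = (x - 5)^3, so the eigenvalues are known. The minimal polynomial is
  m_A(x) = Π_λ (x − λ)^{k_λ}
where k_λ is the size of the *largest* Jordan block for λ (equivalently, the smallest k with (A − λI)^k v = 0 for every generalised eigenvector v of λ).

  λ = 5: largest Jordan block has size 3, contributing (x − 5)^3

So m_A(x) = (x - 5)^3 = x^3 - 15*x^2 + 75*x - 125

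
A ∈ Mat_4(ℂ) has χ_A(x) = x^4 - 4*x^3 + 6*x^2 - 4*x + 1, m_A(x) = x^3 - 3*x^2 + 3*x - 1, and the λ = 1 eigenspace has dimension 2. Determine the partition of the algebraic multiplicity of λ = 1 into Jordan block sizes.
Block sizes for λ = 1: [3, 1]

Step 1 — from the characteristic polynomial, algebraic multiplicity of λ = 1 is 4. From dim ker(A − (1)·I) = 2, there are exactly 2 Jordan blocks for λ = 1.
Step 2 — from the minimal polynomial, the factor (x − 1)^3 tells us the largest block for λ = 1 has size 3.
Step 3 — with total size 4, 2 blocks, and largest block 3, the block sizes (in nonincreasing order) are [3, 1].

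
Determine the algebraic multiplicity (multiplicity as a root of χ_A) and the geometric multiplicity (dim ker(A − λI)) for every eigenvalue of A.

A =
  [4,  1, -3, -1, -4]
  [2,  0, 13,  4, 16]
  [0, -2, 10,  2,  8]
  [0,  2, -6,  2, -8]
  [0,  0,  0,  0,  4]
λ = 4: alg = 5, geom = 3

Step 1 — factor the characteristic polynomial to read off the algebraic multiplicities:
  χ_A(x) = (x - 4)^5

Step 2 — compute geometric multiplicities via the rank-nullity identity g(λ) = n − rank(A − λI):
  rank(A − (4)·I) = 2, so dim ker(A − (4)·I) = n − 2 = 3

Summary:
  λ = 4: algebraic multiplicity = 5, geometric multiplicity = 3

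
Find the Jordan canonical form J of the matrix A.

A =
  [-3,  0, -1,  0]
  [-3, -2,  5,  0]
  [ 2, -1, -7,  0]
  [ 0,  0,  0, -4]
J_3(-4) ⊕ J_1(-4)

The characteristic polynomial is
  det(x·I − A) = x^4 + 16*x^3 + 96*x^2 + 256*x + 256 = (x + 4)^4

Eigenvalues and multiplicities (the geometric multiplicity of λ is n − rank(A − λI), which equals the number of Jordan blocks for λ):
  λ = -4: algebraic multiplicity = 4, geometric multiplicity = 2

Determining the block sizes for each eigenvalue:
  λ = -4: with am = 4 and gm = 2, the partition is not yet determined (e.g. several partitions of 4 into 2 parts exist). Let N = A − (-4)·I. Computing rank(N^1) = 2, rank(N^2) = 1, rank(N^3) = 0; the number of blocks of size ≥ j is rank(N^{j−1}) − rank(N^j), giving [2, 1, 1]. So we have 1 block(s) of size 3, 1 block(s) of size 1 → block sizes [3, 1]

Assembling the blocks gives a Jordan form
J =
  [-4,  1,  0,  0]
  [ 0, -4,  1,  0]
  [ 0,  0, -4,  0]
  [ 0,  0,  0, -4]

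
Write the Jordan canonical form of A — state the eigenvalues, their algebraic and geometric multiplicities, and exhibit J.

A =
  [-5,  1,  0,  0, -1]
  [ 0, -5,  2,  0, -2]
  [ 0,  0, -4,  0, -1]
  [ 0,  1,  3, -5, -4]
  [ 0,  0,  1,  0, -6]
J_3(-5) ⊕ J_1(-5) ⊕ J_1(-5)

The characteristic polynomial is
  det(x·I − A) = x^5 + 25*x^4 + 250*x^3 + 1250*x^2 + 3125*x + 3125 = (x + 5)^5

Eigenvalues and multiplicities (the geometric multiplicity of λ is n − rank(A − λI), which equals the number of Jordan blocks for λ):
  λ = -5: algebraic multiplicity = 5, geometric multiplicity = 3

Determining the block sizes for each eigenvalue:
  λ = -5: with am = 5 and gm = 3, the partition is not yet determined (e.g. several partitions of 5 into 3 parts exist). Let N = A − (-5)·I. Computing rank(N^1) = 2, rank(N^2) = 1, rank(N^3) = 0; the number of blocks of size ≥ j is rank(N^{j−1}) − rank(N^j), giving [3, 1, 1]. So we have 1 block(s) of size 3, 2 block(s) of size 1 → block sizes [3, 1, 1]

Assembling the blocks gives a Jordan form
J =
  [-5,  1,  0,  0,  0]
  [ 0, -5,  1,  0,  0]
  [ 0,  0, -5,  0,  0]
  [ 0,  0,  0, -5,  0]
  [ 0,  0,  0,  0, -5]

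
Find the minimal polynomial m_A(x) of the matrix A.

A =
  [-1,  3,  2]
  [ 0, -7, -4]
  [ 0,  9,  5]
x^2 + 2*x + 1

The characteristic polynomial is χ_A(x) = (x + 1)^3, so the eigenvalues are known. The minimal polynomial is
  m_A(x) = Π_λ (x − λ)^{k_λ}
where k_λ is the size of the *largest* Jordan block for λ (equivalently, the smallest k with (A − λI)^k v = 0 for every generalised eigenvector v of λ).

  λ = -1: largest Jordan block has size 2, contributing (x + 1)^2

So m_A(x) = (x + 1)^2 = x^2 + 2*x + 1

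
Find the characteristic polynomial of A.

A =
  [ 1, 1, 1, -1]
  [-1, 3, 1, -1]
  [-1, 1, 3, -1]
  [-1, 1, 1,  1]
x^4 - 8*x^3 + 24*x^2 - 32*x + 16

Expanding det(x·I − A) (e.g. by cofactor expansion or by noting that A is similar to its Jordan form J, which has the same characteristic polynomial as A) gives
  χ_A(x) = x^4 - 8*x^3 + 24*x^2 - 32*x + 16
which factors as (x - 2)^4. The eigenvalues (with algebraic multiplicities) are λ = 2 with multiplicity 4.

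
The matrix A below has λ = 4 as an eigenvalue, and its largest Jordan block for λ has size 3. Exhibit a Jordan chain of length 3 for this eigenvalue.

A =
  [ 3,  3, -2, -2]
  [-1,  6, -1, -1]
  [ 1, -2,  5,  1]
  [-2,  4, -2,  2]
A Jordan chain for λ = 4 of length 3:
v_1 = (-1, -1, 1, -2)ᵀ
v_2 = (3, 2, -2, 4)ᵀ
v_3 = (0, 1, 0, 0)ᵀ

Let N = A − (4)·I. We want v_3 with N^3 v_3 = 0 but N^2 v_3 ≠ 0; then v_{j-1} := N · v_j for j = 3, …, 2.

Pick v_3 = (0, 1, 0, 0)ᵀ.
Then v_2 = N · v_3 = (3, 2, -2, 4)ᵀ.
Then v_1 = N · v_2 = (-1, -1, 1, -2)ᵀ.

Sanity check: (A − (4)·I) v_1 = (0, 0, 0, 0)ᵀ = 0. ✓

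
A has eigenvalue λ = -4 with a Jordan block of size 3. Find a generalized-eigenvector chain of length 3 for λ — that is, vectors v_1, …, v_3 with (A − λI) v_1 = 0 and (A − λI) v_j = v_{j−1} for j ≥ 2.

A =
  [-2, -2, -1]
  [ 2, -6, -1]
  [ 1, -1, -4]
A Jordan chain for λ = -4 of length 3:
v_1 = (-1, -1, 0)ᵀ
v_2 = (2, 2, 1)ᵀ
v_3 = (1, 0, 0)ᵀ

Let N = A − (-4)·I. We want v_3 with N^3 v_3 = 0 but N^2 v_3 ≠ 0; then v_{j-1} := N · v_j for j = 3, …, 2.

Pick v_3 = (1, 0, 0)ᵀ.
Then v_2 = N · v_3 = (2, 2, 1)ᵀ.
Then v_1 = N · v_2 = (-1, -1, 0)ᵀ.

Sanity check: (A − (-4)·I) v_1 = (0, 0, 0)ᵀ = 0. ✓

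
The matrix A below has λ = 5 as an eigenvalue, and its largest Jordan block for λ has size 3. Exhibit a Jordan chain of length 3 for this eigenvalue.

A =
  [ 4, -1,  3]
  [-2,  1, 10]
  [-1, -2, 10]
A Jordan chain for λ = 5 of length 3:
v_1 = (-1, -2, -1)ᵀ
v_2 = (-1, -4, -2)ᵀ
v_3 = (0, 1, 0)ᵀ

Let N = A − (5)·I. We want v_3 with N^3 v_3 = 0 but N^2 v_3 ≠ 0; then v_{j-1} := N · v_j for j = 3, …, 2.

Pick v_3 = (0, 1, 0)ᵀ.
Then v_2 = N · v_3 = (-1, -4, -2)ᵀ.
Then v_1 = N · v_2 = (-1, -2, -1)ᵀ.

Sanity check: (A − (5)·I) v_1 = (0, 0, 0)ᵀ = 0. ✓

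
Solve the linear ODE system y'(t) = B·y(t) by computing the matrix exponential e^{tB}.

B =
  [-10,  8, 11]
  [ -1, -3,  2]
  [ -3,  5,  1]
e^{tB} =
  [-5*t^2*exp(-4*t)/2 - 6*t*exp(-4*t) + exp(-4*t), 15*t^2*exp(-4*t)/2 + 8*t*exp(-4*t), 5*t^2*exp(-4*t)/2 + 11*t*exp(-4*t)]
  [-t^2*exp(-4*t)/2 - t*exp(-4*t), 3*t^2*exp(-4*t)/2 + t*exp(-4*t) + exp(-4*t), t^2*exp(-4*t)/2 + 2*t*exp(-4*t)]
  [-t^2*exp(-4*t) - 3*t*exp(-4*t), 3*t^2*exp(-4*t) + 5*t*exp(-4*t), t^2*exp(-4*t) + 5*t*exp(-4*t) + exp(-4*t)]

Strategy: write B = P · J · P⁻¹ where J is a Jordan canonical form, so e^{tB} = P · e^{tJ} · P⁻¹, and e^{tJ} can be computed block-by-block.

B has Jordan form
J =
  [-4,  1,  0]
  [ 0, -4,  1]
  [ 0,  0, -4]
(up to reordering of blocks).

Per-block formulas:
  For a 3×3 Jordan block J_3(-4): exp(t · J_3(-4)) = e^(-4t)·(I + t·N + (t^2/2)·N^2), where N is the 3×3 nilpotent shift.

After assembling e^{tJ} and conjugating by P, we get:

e^{tB} =
  [-5*t^2*exp(-4*t)/2 - 6*t*exp(-4*t) + exp(-4*t), 15*t^2*exp(-4*t)/2 + 8*t*exp(-4*t), 5*t^2*exp(-4*t)/2 + 11*t*exp(-4*t)]
  [-t^2*exp(-4*t)/2 - t*exp(-4*t), 3*t^2*exp(-4*t)/2 + t*exp(-4*t) + exp(-4*t), t^2*exp(-4*t)/2 + 2*t*exp(-4*t)]
  [-t^2*exp(-4*t) - 3*t*exp(-4*t), 3*t^2*exp(-4*t) + 5*t*exp(-4*t), t^2*exp(-4*t) + 5*t*exp(-4*t) + exp(-4*t)]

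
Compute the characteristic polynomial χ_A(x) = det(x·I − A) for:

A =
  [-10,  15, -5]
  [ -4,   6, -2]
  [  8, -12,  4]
x^3

Expanding det(x·I − A) (e.g. by cofactor expansion or by noting that A is similar to its Jordan form J, which has the same characteristic polynomial as A) gives
  χ_A(x) = x^3
which factors as x^3. The eigenvalues (with algebraic multiplicities) are λ = 0 with multiplicity 3.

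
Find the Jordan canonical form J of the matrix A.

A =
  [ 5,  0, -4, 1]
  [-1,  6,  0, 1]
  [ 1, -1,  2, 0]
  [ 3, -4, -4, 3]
J_2(4) ⊕ J_2(4)

The characteristic polynomial is
  det(x·I − A) = x^4 - 16*x^3 + 96*x^2 - 256*x + 256 = (x - 4)^4

Eigenvalues and multiplicities (the geometric multiplicity of λ is n − rank(A − λI), which equals the number of Jordan blocks for λ):
  λ = 4: algebraic multiplicity = 4, geometric multiplicity = 2

Determining the block sizes for each eigenvalue:
  λ = 4: with am = 4 and gm = 2, the partition is not yet determined (e.g. several partitions of 4 into 2 parts exist). Let N = A − (4)·I. Computing rank(N^1) = 2, rank(N^2) = 0; the number of blocks of size ≥ j is rank(N^{j−1}) − rank(N^j), giving [2, 2]. So we have 2 block(s) of size 2 → block sizes [2, 2]

Assembling the blocks gives a Jordan form
J =
  [4, 1, 0, 0]
  [0, 4, 0, 0]
  [0, 0, 4, 1]
  [0, 0, 0, 4]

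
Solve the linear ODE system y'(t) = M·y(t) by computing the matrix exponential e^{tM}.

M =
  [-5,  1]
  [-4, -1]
e^{tM} =
  [-2*t*exp(-3*t) + exp(-3*t), t*exp(-3*t)]
  [-4*t*exp(-3*t), 2*t*exp(-3*t) + exp(-3*t)]

Strategy: write M = P · J · P⁻¹ where J is a Jordan canonical form, so e^{tM} = P · e^{tJ} · P⁻¹, and e^{tJ} can be computed block-by-block.

M has Jordan form
J =
  [-3,  1]
  [ 0, -3]
(up to reordering of blocks).

Per-block formulas:
  For a 2×2 Jordan block J_2(-3): exp(t · J_2(-3)) = e^(-3t)·(I + t·N), where N is the 2×2 nilpotent shift.

After assembling e^{tJ} and conjugating by P, we get:

e^{tM} =
  [-2*t*exp(-3*t) + exp(-3*t), t*exp(-3*t)]
  [-4*t*exp(-3*t), 2*t*exp(-3*t) + exp(-3*t)]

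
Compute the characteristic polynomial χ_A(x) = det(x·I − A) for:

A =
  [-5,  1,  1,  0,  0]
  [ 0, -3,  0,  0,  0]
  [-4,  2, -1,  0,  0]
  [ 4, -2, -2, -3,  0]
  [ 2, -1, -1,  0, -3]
x^5 + 15*x^4 + 90*x^3 + 270*x^2 + 405*x + 243

Expanding det(x·I − A) (e.g. by cofactor expansion or by noting that A is similar to its Jordan form J, which has the same characteristic polynomial as A) gives
  χ_A(x) = x^5 + 15*x^4 + 90*x^3 + 270*x^2 + 405*x + 243
which factors as (x + 3)^5. The eigenvalues (with algebraic multiplicities) are λ = -3 with multiplicity 5.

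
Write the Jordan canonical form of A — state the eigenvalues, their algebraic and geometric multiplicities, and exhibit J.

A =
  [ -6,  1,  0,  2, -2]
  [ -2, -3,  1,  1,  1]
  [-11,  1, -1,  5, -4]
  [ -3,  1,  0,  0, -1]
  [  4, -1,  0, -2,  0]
J_3(-2) ⊕ J_2(-2)

The characteristic polynomial is
  det(x·I − A) = x^5 + 10*x^4 + 40*x^3 + 80*x^2 + 80*x + 32 = (x + 2)^5

Eigenvalues and multiplicities (the geometric multiplicity of λ is n − rank(A − λI), which equals the number of Jordan blocks for λ):
  λ = -2: algebraic multiplicity = 5, geometric multiplicity = 2

Determining the block sizes for each eigenvalue:
  λ = -2: with am = 5 and gm = 2, the partition is not yet determined (e.g. several partitions of 5 into 2 parts exist). Let N = A − (-2)·I. Computing rank(N^1) = 3, rank(N^2) = 1, rank(N^3) = 0; the number of blocks of size ≥ j is rank(N^{j−1}) − rank(N^j), giving [2, 2, 1]. So we have 1 block(s) of size 3, 1 block(s) of size 2 → block sizes [3, 2]

Assembling the blocks gives a Jordan form
J =
  [-2,  1,  0,  0,  0]
  [ 0, -2,  1,  0,  0]
  [ 0,  0, -2,  0,  0]
  [ 0,  0,  0, -2,  1]
  [ 0,  0,  0,  0, -2]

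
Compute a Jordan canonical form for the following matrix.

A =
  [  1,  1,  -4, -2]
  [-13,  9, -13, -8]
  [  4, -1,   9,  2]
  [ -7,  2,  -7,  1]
J_3(5) ⊕ J_1(5)

The characteristic polynomial is
  det(x·I − A) = x^4 - 20*x^3 + 150*x^2 - 500*x + 625 = (x - 5)^4

Eigenvalues and multiplicities (the geometric multiplicity of λ is n − rank(A − λI), which equals the number of Jordan blocks for λ):
  λ = 5: algebraic multiplicity = 4, geometric multiplicity = 2

Determining the block sizes for each eigenvalue:
  λ = 5: with am = 4 and gm = 2, the partition is not yet determined (e.g. several partitions of 4 into 2 parts exist). Let N = A − (5)·I. Computing rank(N^1) = 2, rank(N^2) = 1, rank(N^3) = 0; the number of blocks of size ≥ j is rank(N^{j−1}) − rank(N^j), giving [2, 1, 1]. So we have 1 block(s) of size 3, 1 block(s) of size 1 → block sizes [3, 1]

Assembling the blocks gives a Jordan form
J =
  [5, 1, 0, 0]
  [0, 5, 1, 0]
  [0, 0, 5, 0]
  [0, 0, 0, 5]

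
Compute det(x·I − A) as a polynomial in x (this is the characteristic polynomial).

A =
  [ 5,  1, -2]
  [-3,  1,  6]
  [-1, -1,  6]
x^3 - 12*x^2 + 48*x - 64

Expanding det(x·I − A) (e.g. by cofactor expansion or by noting that A is similar to its Jordan form J, which has the same characteristic polynomial as A) gives
  χ_A(x) = x^3 - 12*x^2 + 48*x - 64
which factors as (x - 4)^3. The eigenvalues (with algebraic multiplicities) are λ = 4 with multiplicity 3.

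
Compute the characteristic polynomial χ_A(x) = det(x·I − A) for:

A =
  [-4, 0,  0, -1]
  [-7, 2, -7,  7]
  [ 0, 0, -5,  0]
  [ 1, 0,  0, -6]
x^4 + 13*x^3 + 45*x^2 - 25*x - 250

Expanding det(x·I − A) (e.g. by cofactor expansion or by noting that A is similar to its Jordan form J, which has the same characteristic polynomial as A) gives
  χ_A(x) = x^4 + 13*x^3 + 45*x^2 - 25*x - 250
which factors as (x - 2)*(x + 5)^3. The eigenvalues (with algebraic multiplicities) are λ = -5 with multiplicity 3, λ = 2 with multiplicity 1.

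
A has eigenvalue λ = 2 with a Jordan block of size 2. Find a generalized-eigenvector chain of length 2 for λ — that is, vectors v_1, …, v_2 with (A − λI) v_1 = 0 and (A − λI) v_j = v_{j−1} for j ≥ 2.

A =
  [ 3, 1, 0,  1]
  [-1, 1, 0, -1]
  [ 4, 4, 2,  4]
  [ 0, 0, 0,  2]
A Jordan chain for λ = 2 of length 2:
v_1 = (1, -1, 4, 0)ᵀ
v_2 = (1, 0, 0, 0)ᵀ

Let N = A − (2)·I. We want v_2 with N^2 v_2 = 0 but N^1 v_2 ≠ 0; then v_{j-1} := N · v_j for j = 2, …, 2.

Pick v_2 = (1, 0, 0, 0)ᵀ.
Then v_1 = N · v_2 = (1, -1, 4, 0)ᵀ.

Sanity check: (A − (2)·I) v_1 = (0, 0, 0, 0)ᵀ = 0. ✓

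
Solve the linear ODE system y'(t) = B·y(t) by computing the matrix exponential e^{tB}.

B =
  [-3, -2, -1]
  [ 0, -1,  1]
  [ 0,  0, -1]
e^{tB} =
  [exp(-3*t), -exp(-t) + exp(-3*t), -t*exp(-t)]
  [0, exp(-t), t*exp(-t)]
  [0, 0, exp(-t)]

Strategy: write B = P · J · P⁻¹ where J is a Jordan canonical form, so e^{tB} = P · e^{tJ} · P⁻¹, and e^{tJ} can be computed block-by-block.

B has Jordan form
J =
  [-3,  0,  0]
  [ 0, -1,  1]
  [ 0,  0, -1]
(up to reordering of blocks).

Per-block formulas:
  For a 1×1 block at λ = -3: exp(t · [-3]) = [e^(-3t)].
  For a 2×2 Jordan block J_2(-1): exp(t · J_2(-1)) = e^(-1t)·(I + t·N), where N is the 2×2 nilpotent shift.

After assembling e^{tJ} and conjugating by P, we get:

e^{tB} =
  [exp(-3*t), -exp(-t) + exp(-3*t), -t*exp(-t)]
  [0, exp(-t), t*exp(-t)]
  [0, 0, exp(-t)]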